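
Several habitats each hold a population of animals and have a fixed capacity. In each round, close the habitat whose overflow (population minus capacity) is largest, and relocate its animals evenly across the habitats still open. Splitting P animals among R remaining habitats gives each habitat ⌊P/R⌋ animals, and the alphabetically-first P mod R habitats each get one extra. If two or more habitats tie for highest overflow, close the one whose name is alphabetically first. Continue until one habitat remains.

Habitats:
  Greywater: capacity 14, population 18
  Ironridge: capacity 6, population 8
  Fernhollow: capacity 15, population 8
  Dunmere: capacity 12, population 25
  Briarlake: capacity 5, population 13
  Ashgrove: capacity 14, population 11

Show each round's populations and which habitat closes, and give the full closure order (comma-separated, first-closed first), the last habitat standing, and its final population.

Round 1: Ashgrove=11 Briarlake=13 Dunmere=25 Fernhollow=8 Greywater=18 Ironridge=8 → close Dunmere (overflow 13)
  25÷5 = 5 each, +1 to first 0
Round 2: Ashgrove=16 Briarlake=18 Fernhollow=13 Greywater=23 Ironridge=13 → close Briarlake (overflow 13)
  18÷4 = 4 each, +1 to first 2
Round 3: Ashgrove=21 Fernhollow=18 Greywater=27 Ironridge=17 → close Greywater (overflow 13)
  27÷3 = 9 each, +1 to first 0
Round 4: Ashgrove=30 Fernhollow=27 Ironridge=26 → close Ironridge (overflow 20)
  26÷2 = 13 each, +1 to first 0
Round 5: Ashgrove=43 Fernhollow=40 → close Ashgrove (overflow 29)
  43÷1 = 43 each, +1 to first 0

Closure order: Dunmere, Briarlake, Greywater, Ironridge, Ashgrove
Last habitat: Fernhollow with 83 animals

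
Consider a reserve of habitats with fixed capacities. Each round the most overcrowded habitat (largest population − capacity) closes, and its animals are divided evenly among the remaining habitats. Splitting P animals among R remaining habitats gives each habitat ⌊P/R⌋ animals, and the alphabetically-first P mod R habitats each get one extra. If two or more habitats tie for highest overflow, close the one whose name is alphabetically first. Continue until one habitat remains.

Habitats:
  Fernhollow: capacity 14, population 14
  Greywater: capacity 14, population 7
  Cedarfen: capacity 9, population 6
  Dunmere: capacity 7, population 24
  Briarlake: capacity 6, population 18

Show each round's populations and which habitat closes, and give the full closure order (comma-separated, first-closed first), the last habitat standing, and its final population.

Round 1: Briarlake=18 Cedarfen=6 Dunmere=24 Fernhollow=14 Greywater=7 → close Dunmere (overflow 17)
  24÷4 = 6 each, +1 to first 0
Round 2: Briarlake=24 Cedarfen=12 Fernhollow=20 Greywater=13 → close Briarlake (overflow 18)
  24÷3 = 8 each, +1 to first 0
Round 3: Cedarfen=20 Fernhollow=28 Greywater=21 → close Fernhollow (overflow 14)
  28÷2 = 14 each, +1 to first 0
Round 4: Cedarfen=34 Greywater=35 → close Cedarfen (overflow 25)
  34÷1 = 34 each, +1 to first 0

Closure order: Dunmere, Briarlake, Fernhollow, Cedarfen
Last habitat: Greywater with 69 animals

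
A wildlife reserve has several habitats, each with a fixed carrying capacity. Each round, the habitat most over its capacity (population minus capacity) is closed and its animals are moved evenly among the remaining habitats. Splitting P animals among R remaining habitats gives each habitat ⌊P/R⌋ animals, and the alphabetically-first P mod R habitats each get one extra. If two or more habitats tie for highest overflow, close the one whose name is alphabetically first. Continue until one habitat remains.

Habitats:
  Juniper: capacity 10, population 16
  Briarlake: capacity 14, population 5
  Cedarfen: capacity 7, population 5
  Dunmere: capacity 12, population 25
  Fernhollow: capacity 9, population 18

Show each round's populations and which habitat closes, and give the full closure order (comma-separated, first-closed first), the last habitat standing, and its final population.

Round 1: Briarlake=5 Cedarfen=5 Dunmere=25 Fernhollow=18 Juniper=16 → close Dunmere (overflow 13)
  25÷4 = 6 each, +1 to first 1
Round 2: Briarlake=12 Cedarfen=11 Fernhollow=24 Juniper=22 → close Fernhollow (overflow 15)
  24÷3 = 8 each, +1 to first 0
Round 3: Briarlake=20 Cedarfen=19 Juniper=30 → close Juniper (overflow 20)
  30÷2 = 15 each, +1 to first 0
Round 4: Briarlake=35 Cedarfen=34 → close Cedarfen (overflow 27)
  34÷1 = 34 each, +1 to first 0

Closure order: Dunmere, Fernhollow, Juniper, Cedarfen
Last habitat: Briarlake with 69 animals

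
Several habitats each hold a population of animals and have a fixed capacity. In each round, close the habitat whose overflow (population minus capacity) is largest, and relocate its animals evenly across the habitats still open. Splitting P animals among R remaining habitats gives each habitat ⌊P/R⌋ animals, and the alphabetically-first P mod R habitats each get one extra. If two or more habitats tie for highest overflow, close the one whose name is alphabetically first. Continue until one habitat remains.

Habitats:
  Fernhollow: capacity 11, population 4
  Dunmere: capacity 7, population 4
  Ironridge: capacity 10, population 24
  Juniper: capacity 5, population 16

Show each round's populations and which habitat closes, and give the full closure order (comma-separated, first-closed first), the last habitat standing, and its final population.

Round 1: Dunmere=4 Fernhollow=4 Ironridge=24 Juniper=16 → close Ironridge (overflow 14)
  24÷3 = 8 each, +1 to first 0
Round 2: Dunmere=12 Fernhollow=12 Juniper=24 → close Juniper (overflow 19)
  24÷2 = 12 each, +1 to first 0
Round 3: Dunmere=24 Fernhollow=24 → close Dunmere (overflow 17)
  24÷1 = 24 each, +1 to first 0

Closure order: Ironridge, Juniper, Dunmere
Last habitat: Fernhollow with 48 animals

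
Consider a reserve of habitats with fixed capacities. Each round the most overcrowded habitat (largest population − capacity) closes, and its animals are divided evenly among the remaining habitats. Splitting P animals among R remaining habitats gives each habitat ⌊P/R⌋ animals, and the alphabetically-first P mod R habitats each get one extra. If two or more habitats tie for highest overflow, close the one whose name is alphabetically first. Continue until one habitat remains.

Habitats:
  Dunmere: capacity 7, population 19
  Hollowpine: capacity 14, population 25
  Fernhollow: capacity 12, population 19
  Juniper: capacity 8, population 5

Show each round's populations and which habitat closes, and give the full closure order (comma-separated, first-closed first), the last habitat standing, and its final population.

Closure order: Dunmere, Hollowpine, Fernhollow
Last habitat: Juniper with 68 animals

Round 1: Dunmere=19 Fernhollow=19 Hollowpine=25 Juniper=5 → close Dunmere (overflow 12)
  19÷3 = 6 each, +1 to first 1
Round 2: Fernhollow=26 Hollowpine=31 Juniper=11 → close Hollowpine (overflow 17)
  31÷2 = 15 each, +1 to first 1
Round 3: Fernhollow=42 Juniper=26 → close Fernhollow (overflow 30)
  42÷1 = 42 each, +1 to first 0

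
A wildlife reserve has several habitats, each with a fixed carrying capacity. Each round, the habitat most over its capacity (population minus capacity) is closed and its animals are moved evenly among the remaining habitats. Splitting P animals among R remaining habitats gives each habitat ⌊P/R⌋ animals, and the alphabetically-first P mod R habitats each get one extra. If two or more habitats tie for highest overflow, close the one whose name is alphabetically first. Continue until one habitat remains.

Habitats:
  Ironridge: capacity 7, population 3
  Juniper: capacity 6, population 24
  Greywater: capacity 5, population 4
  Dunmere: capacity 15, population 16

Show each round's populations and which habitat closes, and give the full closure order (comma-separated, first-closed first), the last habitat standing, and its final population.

Round 1: Dunmere=16 Greywater=4 Ironridge=3 Juniper=24 → close Juniper (overflow 18)
  24÷3 = 8 each, +1 to first 0
Round 2: Dunmere=24 Greywater=12 Ironridge=11 → close Dunmere (overflow 9)
  24÷2 = 12 each, +1 to first 0
Round 3: Greywater=24 Ironridge=23 → close Greywater (overflow 19)
  24÷1 = 24 each, +1 to first 0

Closure order: Juniper, Dunmere, Greywater
Last habitat: Ironridge with 47 animals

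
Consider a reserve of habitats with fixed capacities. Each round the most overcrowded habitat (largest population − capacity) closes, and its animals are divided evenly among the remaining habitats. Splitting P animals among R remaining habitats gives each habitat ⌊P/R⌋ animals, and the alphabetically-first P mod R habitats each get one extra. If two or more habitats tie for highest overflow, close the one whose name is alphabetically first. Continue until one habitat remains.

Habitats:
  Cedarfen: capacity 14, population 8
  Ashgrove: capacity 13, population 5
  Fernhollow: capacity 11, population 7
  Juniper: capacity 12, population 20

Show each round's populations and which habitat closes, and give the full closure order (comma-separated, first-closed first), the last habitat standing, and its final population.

Round 1: Ashgrove=5 Cedarfen=8 Fernhollow=7 Juniper=20 → close Juniper (overflow 8)
  20÷3 = 6 each, +1 to first 2
Round 2: Ashgrove=12 Cedarfen=15 Fernhollow=13 → close Fernhollow (overflow 2)
  13÷2 = 6 each, +1 to first 1
Round 3: Ashgrove=19 Cedarfen=21 → close Cedarfen (overflow 7)
  21÷1 = 21 each, +1 to first 0

Closure order: Juniper, Fernhollow, Cedarfen
Last habitat: Ashgrove with 40 animals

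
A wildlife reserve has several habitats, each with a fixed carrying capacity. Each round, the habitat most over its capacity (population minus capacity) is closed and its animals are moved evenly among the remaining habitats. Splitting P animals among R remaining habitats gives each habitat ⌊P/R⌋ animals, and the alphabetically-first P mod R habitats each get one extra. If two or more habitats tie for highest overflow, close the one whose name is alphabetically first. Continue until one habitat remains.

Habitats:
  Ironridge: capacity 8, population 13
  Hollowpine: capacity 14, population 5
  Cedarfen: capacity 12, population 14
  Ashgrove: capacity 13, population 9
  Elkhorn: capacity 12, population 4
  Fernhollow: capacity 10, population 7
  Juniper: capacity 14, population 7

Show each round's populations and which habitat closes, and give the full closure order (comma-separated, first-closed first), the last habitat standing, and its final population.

Closure order: Ironridge, Cedarfen, Ashgrove, Fernhollow, Elkhorn, Juniper
Last habitat: Hollowpine with 59 animals

Round 1: Ashgrove=9 Cedarfen=14 Elkhorn=4 Fernhollow=7 Hollowpine=5 Ironridge=13 Juniper=7 → close Ironridge (overflow 5)
  13÷6 = 2 each, +1 to first 1
Round 2: Ashgrove=12 Cedarfen=16 Elkhorn=6 Fernhollow=9 Hollowpine=7 Juniper=9 → close Cedarfen (overflow 4)
  16÷5 = 3 each, +1 to first 1
Round 3: Ashgrove=16 Elkhorn=9 Fernhollow=12 Hollowpine=10 Juniper=12 → close Ashgrove (overflow 3)
  16÷4 = 4 each, +1 to first 0
Round 4: Elkhorn=13 Fernhollow=16 Hollowpine=14 Juniper=16 → close Fernhollow (overflow 6)
  16÷3 = 5 each, +1 to first 1
Round 5: Elkhorn=19 Hollowpine=19 Juniper=21 → close Elkhorn (overflow 7)
  19÷2 = 9 each, +1 to first 1
Round 6: Hollowpine=29 Juniper=30 → close Juniper (overflow 16)
  30÷1 = 30 each, +1 to first 0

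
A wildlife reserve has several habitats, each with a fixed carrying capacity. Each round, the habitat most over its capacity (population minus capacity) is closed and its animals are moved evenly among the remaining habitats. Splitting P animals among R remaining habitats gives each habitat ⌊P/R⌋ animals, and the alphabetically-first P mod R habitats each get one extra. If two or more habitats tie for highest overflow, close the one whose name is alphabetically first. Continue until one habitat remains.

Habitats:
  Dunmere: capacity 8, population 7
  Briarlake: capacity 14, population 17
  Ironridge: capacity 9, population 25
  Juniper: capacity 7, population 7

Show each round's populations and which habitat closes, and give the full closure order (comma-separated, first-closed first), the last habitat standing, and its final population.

Round 1: Briarlake=17 Dunmere=7 Ironridge=25 Juniper=7 → close Ironridge (overflow 16)
  25÷3 = 8 each, +1 to first 1
Round 2: Briarlake=26 Dunmere=15 Juniper=15 → close Briarlake (overflow 12)
  26÷2 = 13 each, +1 to first 0
Round 3: Dunmere=28 Juniper=28 → close Juniper (overflow 21)
  28÷1 = 28 each, +1 to first 0

Closure order: Ironridge, Briarlake, Juniper
Last habitat: Dunmere with 56 animals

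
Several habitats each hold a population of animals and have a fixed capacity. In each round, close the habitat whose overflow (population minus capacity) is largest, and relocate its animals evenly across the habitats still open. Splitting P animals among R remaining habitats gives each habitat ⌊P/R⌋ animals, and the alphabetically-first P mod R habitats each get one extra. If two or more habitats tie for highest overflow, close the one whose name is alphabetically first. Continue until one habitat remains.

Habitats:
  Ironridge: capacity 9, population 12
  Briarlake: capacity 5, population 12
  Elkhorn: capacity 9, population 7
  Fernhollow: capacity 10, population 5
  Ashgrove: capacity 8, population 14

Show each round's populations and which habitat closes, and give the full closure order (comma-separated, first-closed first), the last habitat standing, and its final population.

Round 1: Ashgrove=14 Briarlake=12 Elkhorn=7 Fernhollow=5 Ironridge=12 → close Briarlake (overflow 7)
  12÷4 = 3 each, +1 to first 0
Round 2: Ashgrove=17 Elkhorn=10 Fernhollow=8 Ironridge=15 → close Ashgrove (overflow 9)
  17÷3 = 5 each, +1 to first 2
Round 3: Elkhorn=16 Fernhollow=14 Ironridge=20 → close Ironridge (overflow 11)
  20÷2 = 10 each, +1 to first 0
Round 4: Elkhorn=26 Fernhollow=24 → close Elkhorn (overflow 17)
  26÷1 = 26 each, +1 to first 0

Closure order: Briarlake, Ashgrove, Ironridge, Elkhorn
Last habitat: Fernhollow with 50 animals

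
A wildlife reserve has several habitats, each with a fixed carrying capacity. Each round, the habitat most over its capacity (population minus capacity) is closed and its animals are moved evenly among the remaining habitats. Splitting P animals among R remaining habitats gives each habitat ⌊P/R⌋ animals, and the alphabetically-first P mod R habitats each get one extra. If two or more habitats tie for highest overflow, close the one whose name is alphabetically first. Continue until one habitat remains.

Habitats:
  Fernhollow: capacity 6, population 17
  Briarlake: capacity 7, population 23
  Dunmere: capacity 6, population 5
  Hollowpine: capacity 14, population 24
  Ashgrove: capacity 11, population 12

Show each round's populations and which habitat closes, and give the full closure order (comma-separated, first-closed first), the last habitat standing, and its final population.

Closure order: Briarlake, Fernhollow, Hollowpine, Ashgrove
Last habitat: Dunmere with 81 animals

Round 1: Ashgrove=12 Briarlake=23 Dunmere=5 Fernhollow=17 Hollowpine=24 → close Briarlake (overflow 16)
  23÷4 = 5 each, +1 to first 3
Round 2: Ashgrove=18 Dunmere=11 Fernhollow=23 Hollowpine=29 → close Fernhollow (overflow 17)
  23÷3 = 7 each, +1 to first 2
Round 3: Ashgrove=26 Dunmere=19 Hollowpine=36 → close Hollowpine (overflow 22)
  36÷2 = 18 each, +1 to first 0
Round 4: Ashgrove=44 Dunmere=37 → close Ashgrove (overflow 33)
  44÷1 = 44 each, +1 to first 0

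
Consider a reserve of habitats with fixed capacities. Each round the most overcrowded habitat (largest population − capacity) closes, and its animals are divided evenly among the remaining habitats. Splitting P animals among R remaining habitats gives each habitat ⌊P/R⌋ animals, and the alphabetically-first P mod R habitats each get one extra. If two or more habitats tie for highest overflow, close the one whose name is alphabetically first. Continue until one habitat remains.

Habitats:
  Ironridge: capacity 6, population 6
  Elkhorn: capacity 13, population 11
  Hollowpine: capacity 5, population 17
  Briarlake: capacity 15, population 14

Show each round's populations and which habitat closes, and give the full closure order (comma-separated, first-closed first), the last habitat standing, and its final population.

Round 1: Briarlake=14 Elkhorn=11 Hollowpine=17 Ironridge=6 → close Hollowpine (overflow 12)
  17÷3 = 5 each, +1 to first 2
Round 2: Briarlake=20 Elkhorn=17 Ironridge=11 → close Briarlake (overflow 5)
  20÷2 = 10 each, +1 to first 0
Round 3: Elkhorn=27 Ironridge=21 → close Ironridge (overflow 15)
  21÷1 = 21 each, +1 to first 0

Closure order: Hollowpine, Briarlake, Ironridge
Last habitat: Elkhorn with 48 animals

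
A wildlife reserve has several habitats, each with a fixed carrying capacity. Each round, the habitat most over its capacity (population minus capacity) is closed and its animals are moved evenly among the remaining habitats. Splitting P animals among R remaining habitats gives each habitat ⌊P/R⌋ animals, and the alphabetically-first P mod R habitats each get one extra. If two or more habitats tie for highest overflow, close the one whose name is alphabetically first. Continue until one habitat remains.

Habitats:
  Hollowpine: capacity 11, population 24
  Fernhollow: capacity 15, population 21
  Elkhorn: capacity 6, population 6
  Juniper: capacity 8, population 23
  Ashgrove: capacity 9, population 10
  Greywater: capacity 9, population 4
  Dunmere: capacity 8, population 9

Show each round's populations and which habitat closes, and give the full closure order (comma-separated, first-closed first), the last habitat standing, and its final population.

Closure order: Juniper, Hollowpine, Fernhollow, Ashgrove, Dunmere, Elkhorn
Last habitat: Greywater with 97 animals

Round 1: Ashgrove=10 Dunmere=9 Elkhorn=6 Fernhollow=21 Greywater=4 Hollowpine=24 Juniper=23 → close Juniper (overflow 15)
  23÷6 = 3 each, +1 to first 5
Round 2: Ashgrove=14 Dunmere=13 Elkhorn=10 Fernhollow=25 Greywater=8 Hollowpine=27 → close Hollowpine (overflow 16)
  27÷5 = 5 each, +1 to first 2
Round 3: Ashgrove=20 Dunmere=19 Elkhorn=15 Fernhollow=30 Greywater=13 → close Fernhollow (overflow 15)
  30÷4 = 7 each, +1 to first 2
Round 4: Ashgrove=28 Dunmere=27 Elkhorn=22 Greywater=20 → close Ashgrove (overflow 19)
  28÷3 = 9 each, +1 to first 1
Round 5: Dunmere=37 Elkhorn=31 Greywater=29 → close Dunmere (overflow 29)
  37÷2 = 18 each, +1 to first 1
Round 6: Elkhorn=50 Greywater=47 → close Elkhorn (overflow 44)
  50÷1 = 50 each, +1 to first 0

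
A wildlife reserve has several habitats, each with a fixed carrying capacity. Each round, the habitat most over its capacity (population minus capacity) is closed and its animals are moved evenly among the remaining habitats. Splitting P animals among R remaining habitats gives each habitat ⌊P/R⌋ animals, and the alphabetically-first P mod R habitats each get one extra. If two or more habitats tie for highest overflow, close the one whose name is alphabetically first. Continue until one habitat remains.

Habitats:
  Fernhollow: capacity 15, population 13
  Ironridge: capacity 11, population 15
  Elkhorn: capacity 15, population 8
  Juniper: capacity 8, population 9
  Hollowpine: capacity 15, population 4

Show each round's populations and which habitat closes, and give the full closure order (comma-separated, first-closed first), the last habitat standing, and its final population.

Closure order: Ironridge, Juniper, Fernhollow, Elkhorn
Last habitat: Hollowpine with 49 animals

Round 1: Elkhorn=8 Fernhollow=13 Hollowpine=4 Ironridge=15 Juniper=9 → close Ironridge (overflow 4)
  15÷4 = 3 each, +1 to first 3
Round 2: Elkhorn=12 Fernhollow=17 Hollowpine=8 Juniper=12 → close Juniper (overflow 4)
  12÷3 = 4 each, +1 to first 0
Round 3: Elkhorn=16 Fernhollow=21 Hollowpine=12 → close Fernhollow (overflow 6)
  21÷2 = 10 each, +1 to first 1
Round 4: Elkhorn=27 Hollowpine=22 → close Elkhorn (overflow 12)
  27÷1 = 27 each, +1 to first 0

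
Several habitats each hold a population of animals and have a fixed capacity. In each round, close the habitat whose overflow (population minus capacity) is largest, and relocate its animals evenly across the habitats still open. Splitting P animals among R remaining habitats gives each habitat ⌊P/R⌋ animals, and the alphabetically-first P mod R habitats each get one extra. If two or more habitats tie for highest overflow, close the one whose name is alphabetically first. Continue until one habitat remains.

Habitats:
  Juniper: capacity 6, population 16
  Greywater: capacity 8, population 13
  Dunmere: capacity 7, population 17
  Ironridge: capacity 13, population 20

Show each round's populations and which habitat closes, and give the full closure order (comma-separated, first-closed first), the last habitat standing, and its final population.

Round 1: Dunmere=17 Greywater=13 Ironridge=20 Juniper=16 → close Dunmere (overflow 10)
  17÷3 = 5 each, +1 to first 2
Round 2: Greywater=19 Ironridge=26 Juniper=21 → close Juniper (overflow 15)
  21÷2 = 10 each, +1 to first 1
Round 3: Greywater=30 Ironridge=36 → close Ironridge (overflow 23)
  36÷1 = 36 each, +1 to first 0

Closure order: Dunmere, Juniper, Ironridge
Last habitat: Greywater with 66 animals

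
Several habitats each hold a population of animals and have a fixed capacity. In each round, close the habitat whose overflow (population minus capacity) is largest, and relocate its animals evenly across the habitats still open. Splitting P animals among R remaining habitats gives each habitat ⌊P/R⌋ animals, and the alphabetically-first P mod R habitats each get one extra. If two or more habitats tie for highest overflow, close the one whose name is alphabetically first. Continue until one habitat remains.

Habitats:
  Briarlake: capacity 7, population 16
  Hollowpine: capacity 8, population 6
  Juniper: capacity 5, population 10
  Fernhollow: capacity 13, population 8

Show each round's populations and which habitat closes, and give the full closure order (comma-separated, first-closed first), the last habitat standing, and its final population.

Closure order: Briarlake, Juniper, Hollowpine
Last habitat: Fernhollow with 40 animals

Round 1: Briarlake=16 Fernhollow=8 Hollowpine=6 Juniper=10 → close Briarlake (overflow 9)
  16÷3 = 5 each, +1 to first 1
Round 2: Fernhollow=14 Hollowpine=11 Juniper=15 → close Juniper (overflow 10)
  15÷2 = 7 each, +1 to first 1
Round 3: Fernhollow=22 Hollowpine=18 → close Hollowpine (overflow 10)
  18÷1 = 18 each, +1 to first 0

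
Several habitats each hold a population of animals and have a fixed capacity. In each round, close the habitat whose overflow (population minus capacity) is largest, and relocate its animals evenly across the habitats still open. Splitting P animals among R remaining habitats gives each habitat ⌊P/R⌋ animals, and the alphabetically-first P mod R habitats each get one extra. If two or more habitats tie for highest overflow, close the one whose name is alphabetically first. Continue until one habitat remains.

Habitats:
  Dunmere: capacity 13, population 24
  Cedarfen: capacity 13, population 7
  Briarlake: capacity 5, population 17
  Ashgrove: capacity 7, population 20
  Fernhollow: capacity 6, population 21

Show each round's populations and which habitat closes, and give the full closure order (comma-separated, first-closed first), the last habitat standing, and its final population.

Closure order: Fernhollow, Ashgrove, Briarlake, Dunmere
Last habitat: Cedarfen with 89 animals

Round 1: Ashgrove=20 Briarlake=17 Cedarfen=7 Dunmere=24 Fernhollow=21 → close Fernhollow (overflow 15)
  21÷4 = 5 each, +1 to first 1
Round 2: Ashgrove=26 Briarlake=22 Cedarfen=12 Dunmere=29 → close Ashgrove (overflow 19)
  26÷3 = 8 each, +1 to first 2
Round 3: Briarlake=31 Cedarfen=21 Dunmere=37 → close Briarlake (overflow 26)
  31÷2 = 15 each, +1 to first 1
Round 4: Cedarfen=37 Dunmere=52 → close Dunmere (overflow 39)
  52÷1 = 52 each, +1 to first 0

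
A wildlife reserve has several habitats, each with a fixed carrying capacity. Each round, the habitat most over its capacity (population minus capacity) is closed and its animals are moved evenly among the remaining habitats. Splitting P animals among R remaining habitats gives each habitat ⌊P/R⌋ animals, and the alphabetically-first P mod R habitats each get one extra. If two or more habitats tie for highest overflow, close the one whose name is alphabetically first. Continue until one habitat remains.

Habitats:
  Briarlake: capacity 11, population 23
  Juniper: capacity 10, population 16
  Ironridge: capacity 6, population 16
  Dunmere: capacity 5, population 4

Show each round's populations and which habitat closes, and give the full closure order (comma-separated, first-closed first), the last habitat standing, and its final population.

Closure order: Briarlake, Ironridge, Juniper
Last habitat: Dunmere with 59 animals

Round 1: Briarlake=23 Dunmere=4 Ironridge=16 Juniper=16 → close Briarlake (overflow 12)
  23÷3 = 7 each, +1 to first 2
Round 2: Dunmere=12 Ironridge=24 Juniper=23 → close Ironridge (overflow 18)
  24÷2 = 12 each, +1 to first 0
Round 3: Dunmere=24 Juniper=35 → close Juniper (overflow 25)
  35÷1 = 35 each, +1 to first 0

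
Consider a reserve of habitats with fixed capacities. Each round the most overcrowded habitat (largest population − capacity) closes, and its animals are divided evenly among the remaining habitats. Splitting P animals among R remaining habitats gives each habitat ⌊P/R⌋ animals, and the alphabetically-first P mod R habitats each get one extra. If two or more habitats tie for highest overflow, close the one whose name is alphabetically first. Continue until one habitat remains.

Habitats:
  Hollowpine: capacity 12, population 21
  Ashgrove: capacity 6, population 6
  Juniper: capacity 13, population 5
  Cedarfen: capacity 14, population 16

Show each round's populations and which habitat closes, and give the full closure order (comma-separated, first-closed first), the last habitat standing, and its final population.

Closure order: Hollowpine, Cedarfen, Ashgrove
Last habitat: Juniper with 48 animals

Round 1: Ashgrove=6 Cedarfen=16 Hollowpine=21 Juniper=5 → close Hollowpine (overflow 9)
  21÷3 = 7 each, +1 to first 0
Round 2: Ashgrove=13 Cedarfen=23 Juniper=12 → close Cedarfen (overflow 9)
  23÷2 = 11 each, +1 to first 1
Round 3: Ashgrove=25 Juniper=23 → close Ashgrove (overflow 19)
  25÷1 = 25 each, +1 to first 0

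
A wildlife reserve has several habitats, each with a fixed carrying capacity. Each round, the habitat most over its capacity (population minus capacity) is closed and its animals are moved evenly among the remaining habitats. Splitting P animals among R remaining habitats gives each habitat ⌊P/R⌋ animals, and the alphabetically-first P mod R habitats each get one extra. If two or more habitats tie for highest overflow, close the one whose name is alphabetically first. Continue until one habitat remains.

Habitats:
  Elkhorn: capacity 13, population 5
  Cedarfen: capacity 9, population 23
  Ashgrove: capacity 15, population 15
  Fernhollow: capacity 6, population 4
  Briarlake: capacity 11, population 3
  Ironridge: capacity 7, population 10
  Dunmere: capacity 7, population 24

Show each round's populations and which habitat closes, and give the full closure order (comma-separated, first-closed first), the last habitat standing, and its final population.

Round 1: Ashgrove=15 Briarlake=3 Cedarfen=23 Dunmere=24 Elkhorn=5 Fernhollow=4 Ironridge=10 → close Dunmere (overflow 17)
  24÷6 = 4 each, +1 to first 0
Round 2: Ashgrove=19 Briarlake=7 Cedarfen=27 Elkhorn=9 Fernhollow=8 Ironridge=14 → close Cedarfen (overflow 18)
  27÷5 = 5 each, +1 to first 2
Round 3: Ashgrove=25 Briarlake=13 Elkhorn=14 Fernhollow=13 Ironridge=19 → close Ironridge (overflow 12)
  19÷4 = 4 each, +1 to first 3
Round 4: Ashgrove=30 Briarlake=18 Elkhorn=19 Fernhollow=17 → close Ashgrove (overflow 15)
  30÷3 = 10 each, +1 to first 0
Round 5: Briarlake=28 Elkhorn=29 Fernhollow=27 → close Fernhollow (overflow 21)
  27÷2 = 13 each, +1 to first 1
Round 6: Briarlake=42 Elkhorn=42 → close Briarlake (overflow 31)
  42÷1 = 42 each, +1 to first 0

Closure order: Dunmere, Cedarfen, Ironridge, Ashgrove, Fernhollow, Briarlake
Last habitat: Elkhorn with 84 animals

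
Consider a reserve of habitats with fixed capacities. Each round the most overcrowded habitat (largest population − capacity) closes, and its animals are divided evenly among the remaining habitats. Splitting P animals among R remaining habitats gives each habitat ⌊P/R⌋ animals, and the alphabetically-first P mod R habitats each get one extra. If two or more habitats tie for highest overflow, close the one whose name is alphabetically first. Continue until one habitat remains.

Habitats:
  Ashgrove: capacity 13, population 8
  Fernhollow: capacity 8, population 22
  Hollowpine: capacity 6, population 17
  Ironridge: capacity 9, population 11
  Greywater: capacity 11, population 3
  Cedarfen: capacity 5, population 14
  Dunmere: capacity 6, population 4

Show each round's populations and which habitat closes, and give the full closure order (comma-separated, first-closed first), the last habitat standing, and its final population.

Closure order: Fernhollow, Hollowpine, Cedarfen, Ironridge, Dunmere, Ashgrove
Last habitat: Greywater with 79 animals

Round 1: Ashgrove=8 Cedarfen=14 Dunmere=4 Fernhollow=22 Greywater=3 Hollowpine=17 Ironridge=11 → close Fernhollow (overflow 14)
  22÷6 = 3 each, +1 to first 4
Round 2: Ashgrove=12 Cedarfen=18 Dunmere=8 Greywater=7 Hollowpine=20 Ironridge=14 → close Hollowpine (overflow 14)
  20÷5 = 4 each, +1 to first 0
Round 3: Ashgrove=16 Cedarfen=22 Dunmere=12 Greywater=11 Ironridge=18 → close Cedarfen (overflow 17)
  22÷4 = 5 each, +1 to first 2
Round 4: Ashgrove=22 Dunmere=18 Greywater=16 Ironridge=23 → close Ironridge (overflow 14)
  23÷3 = 7 each, +1 to first 2
Round 5: Ashgrove=30 Dunmere=26 Greywater=23 → close Dunmere (overflow 20)
  26÷2 = 13 each, +1 to first 0
Round 6: Ashgrove=43 Greywater=36 → close Ashgrove (overflow 30)
  43÷1 = 43 each, +1 to first 0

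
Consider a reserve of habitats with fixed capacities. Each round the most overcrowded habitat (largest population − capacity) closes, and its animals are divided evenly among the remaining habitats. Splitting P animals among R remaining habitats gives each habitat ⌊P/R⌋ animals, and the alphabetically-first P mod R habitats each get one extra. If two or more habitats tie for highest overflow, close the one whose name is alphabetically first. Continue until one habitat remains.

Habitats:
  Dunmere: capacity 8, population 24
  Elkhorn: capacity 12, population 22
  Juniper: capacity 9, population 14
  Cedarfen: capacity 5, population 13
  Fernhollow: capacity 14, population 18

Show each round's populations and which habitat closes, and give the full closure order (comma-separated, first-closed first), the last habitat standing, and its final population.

Round 1: Cedarfen=13 Dunmere=24 Elkhorn=22 Fernhollow=18 Juniper=14 → close Dunmere (overflow 16)
  24÷4 = 6 each, +1 to first 0
Round 2: Cedarfen=19 Elkhorn=28 Fernhollow=24 Juniper=20 → close Elkhorn (overflow 16)
  28÷3 = 9 each, +1 to first 1
Round 3: Cedarfen=29 Fernhollow=33 Juniper=29 → close Cedarfen (overflow 24)
  29÷2 = 14 each, +1 to first 1
Round 4: Fernhollow=48 Juniper=43 → close Fernhollow (overflow 34)
  48÷1 = 48 each, +1 to first 0

Closure order: Dunmere, Elkhorn, Cedarfen, Fernhollow
Last habitat: Juniper with 91 animals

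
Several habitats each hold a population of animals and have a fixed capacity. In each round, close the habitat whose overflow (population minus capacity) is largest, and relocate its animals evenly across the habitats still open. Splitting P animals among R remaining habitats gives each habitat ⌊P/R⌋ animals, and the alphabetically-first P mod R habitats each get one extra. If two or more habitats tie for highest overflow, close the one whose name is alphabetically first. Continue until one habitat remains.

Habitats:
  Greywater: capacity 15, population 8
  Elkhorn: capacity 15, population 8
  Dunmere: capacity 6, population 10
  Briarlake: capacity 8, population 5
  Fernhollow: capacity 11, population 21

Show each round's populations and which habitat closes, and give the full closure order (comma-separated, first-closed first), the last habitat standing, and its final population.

Round 1: Briarlake=5 Dunmere=10 Elkhorn=8 Fernhollow=21 Greywater=8 → close Fernhollow (overflow 10)
  21÷4 = 5 each, +1 to first 1
Round 2: Briarlake=11 Dunmere=15 Elkhorn=13 Greywater=13 → close Dunmere (overflow 9)
  15÷3 = 5 each, +1 to first 0
Round 3: Briarlake=16 Elkhorn=18 Greywater=18 → close Briarlake (overflow 8)
  16÷2 = 8 each, +1 to first 0
Round 4: Elkhorn=26 Greywater=26 → close Elkhorn (overflow 11)
  26÷1 = 26 each, +1 to first 0

Closure order: Fernhollow, Dunmere, Briarlake, Elkhorn
Last habitat: Greywater with 52 animals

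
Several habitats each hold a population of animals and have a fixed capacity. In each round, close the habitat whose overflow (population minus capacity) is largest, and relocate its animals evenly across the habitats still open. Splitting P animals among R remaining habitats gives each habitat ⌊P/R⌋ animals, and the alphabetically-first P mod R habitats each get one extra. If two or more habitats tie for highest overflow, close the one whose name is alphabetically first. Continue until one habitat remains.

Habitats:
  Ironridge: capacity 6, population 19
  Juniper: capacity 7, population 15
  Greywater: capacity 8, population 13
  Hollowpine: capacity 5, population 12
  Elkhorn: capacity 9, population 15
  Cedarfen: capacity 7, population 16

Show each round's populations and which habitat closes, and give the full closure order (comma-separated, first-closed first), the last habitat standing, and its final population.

Round 1: Cedarfen=16 Elkhorn=15 Greywater=13 Hollowpine=12 Ironridge=19 Juniper=15 → close Ironridge (overflow 13)
  19÷5 = 3 each, +1 to first 4
Round 2: Cedarfen=20 Elkhorn=19 Greywater=17 Hollowpine=16 Juniper=18 → close Cedarfen (overflow 13)
  20÷4 = 5 each, +1 to first 0
Round 3: Elkhorn=24 Greywater=22 Hollowpine=21 Juniper=23 → close Hollowpine (overflow 16)
  21÷3 = 7 each, +1 to first 0
Round 4: Elkhorn=31 Greywater=29 Juniper=30 → close Juniper (overflow 23)
  30÷2 = 15 each, +1 to first 0
Round 5: Elkhorn=46 Greywater=44 → close Elkhorn (overflow 37)
  46÷1 = 46 each, +1 to first 0

Closure order: Ironridge, Cedarfen, Hollowpine, Juniper, Elkhorn
Last habitat: Greywater with 90 animals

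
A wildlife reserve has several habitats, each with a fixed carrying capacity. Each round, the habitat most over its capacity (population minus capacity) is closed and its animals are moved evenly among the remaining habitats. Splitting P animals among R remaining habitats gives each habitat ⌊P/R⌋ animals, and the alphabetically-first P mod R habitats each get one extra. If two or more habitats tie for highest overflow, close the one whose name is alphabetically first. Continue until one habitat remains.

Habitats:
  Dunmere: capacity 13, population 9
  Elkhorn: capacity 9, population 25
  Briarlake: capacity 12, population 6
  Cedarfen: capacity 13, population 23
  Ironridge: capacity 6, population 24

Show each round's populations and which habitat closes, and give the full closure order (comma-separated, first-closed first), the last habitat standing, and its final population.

Closure order: Ironridge, Elkhorn, Cedarfen, Briarlake
Last habitat: Dunmere with 87 animals

Round 1: Briarlake=6 Cedarfen=23 Dunmere=9 Elkhorn=25 Ironridge=24 → close Ironridge (overflow 18)
  24÷4 = 6 each, +1 to first 0
Round 2: Briarlake=12 Cedarfen=29 Dunmere=15 Elkhorn=31 → close Elkhorn (overflow 22)
  31÷3 = 10 each, +1 to first 1
Round 3: Briarlake=23 Cedarfen=39 Dunmere=25 → close Cedarfen (overflow 26)
  39÷2 = 19 each, +1 to first 1
Round 4: Briarlake=43 Dunmere=44 → close Briarlake (overflow 31)
  43÷1 = 43 each, +1 to first 0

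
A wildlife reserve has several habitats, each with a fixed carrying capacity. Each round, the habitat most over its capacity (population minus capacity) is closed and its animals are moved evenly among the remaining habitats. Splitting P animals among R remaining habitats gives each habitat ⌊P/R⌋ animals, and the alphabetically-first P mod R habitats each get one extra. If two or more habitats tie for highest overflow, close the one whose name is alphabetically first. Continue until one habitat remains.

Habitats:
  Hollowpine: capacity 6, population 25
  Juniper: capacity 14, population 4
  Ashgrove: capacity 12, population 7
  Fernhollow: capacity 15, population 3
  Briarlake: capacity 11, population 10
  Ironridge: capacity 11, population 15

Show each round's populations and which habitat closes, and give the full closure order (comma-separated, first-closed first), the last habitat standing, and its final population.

Closure order: Hollowpine, Ironridge, Briarlake, Ashgrove, Juniper
Last habitat: Fernhollow with 64 animals

Round 1: Ashgrove=7 Briarlake=10 Fernhollow=3 Hollowpine=25 Ironridge=15 Juniper=4 → close Hollowpine (overflow 19)
  25÷5 = 5 each, +1 to first 0
Round 2: Ashgrove=12 Briarlake=15 Fernhollow=8 Ironridge=20 Juniper=9 → close Ironridge (overflow 9)
  20÷4 = 5 each, +1 to first 0
Round 3: Ashgrove=17 Briarlake=20 Fernhollow=13 Juniper=14 → close Briarlake (overflow 9)
  20÷3 = 6 each, +1 to first 2
Round 4: Ashgrove=24 Fernhollow=20 Juniper=20 → close Ashgrove (overflow 12)
  24÷2 = 12 each, +1 to first 0
Round 5: Fernhollow=32 Juniper=32 → close Juniper (overflow 18)
  32÷1 = 32 each, +1 to first 0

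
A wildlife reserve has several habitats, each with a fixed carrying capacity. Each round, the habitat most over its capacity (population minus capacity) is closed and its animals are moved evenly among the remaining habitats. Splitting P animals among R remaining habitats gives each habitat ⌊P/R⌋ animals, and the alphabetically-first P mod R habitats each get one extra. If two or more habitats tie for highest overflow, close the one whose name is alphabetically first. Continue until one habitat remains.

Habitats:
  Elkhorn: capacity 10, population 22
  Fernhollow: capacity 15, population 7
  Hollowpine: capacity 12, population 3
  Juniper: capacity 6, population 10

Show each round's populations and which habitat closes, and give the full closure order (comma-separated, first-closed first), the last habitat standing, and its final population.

Round 1: Elkhorn=22 Fernhollow=7 Hollowpine=3 Juniper=10 → close Elkhorn (overflow 12)
  22÷3 = 7 each, +1 to first 1
Round 2: Fernhollow=15 Hollowpine=10 Juniper=17 → close Juniper (overflow 11)
  17÷2 = 8 each, +1 to first 1
Round 3: Fernhollow=24 Hollowpine=18 → close Fernhollow (overflow 9)
  24÷1 = 24 each, +1 to first 0

Closure order: Elkhorn, Juniper, Fernhollow
Last habitat: Hollowpine with 42 animals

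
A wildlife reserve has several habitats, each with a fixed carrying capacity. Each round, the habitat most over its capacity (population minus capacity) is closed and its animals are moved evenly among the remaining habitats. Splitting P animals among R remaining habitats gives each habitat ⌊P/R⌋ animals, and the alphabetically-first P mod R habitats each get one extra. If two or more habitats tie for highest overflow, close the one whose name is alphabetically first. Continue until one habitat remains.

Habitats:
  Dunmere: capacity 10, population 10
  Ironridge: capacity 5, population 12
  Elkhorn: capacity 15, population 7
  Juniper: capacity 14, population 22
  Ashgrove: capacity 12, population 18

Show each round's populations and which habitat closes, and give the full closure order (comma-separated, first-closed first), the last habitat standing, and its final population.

Round 1: Ashgrove=18 Dunmere=10 Elkhorn=7 Ironridge=12 Juniper=22 → close Juniper (overflow 8)
  22÷4 = 5 each, +1 to first 2
Round 2: Ashgrove=24 Dunmere=16 Elkhorn=12 Ironridge=17 → close Ashgrove (overflow 12)
  24÷3 = 8 each, +1 to first 0
Round 3: Dunmere=24 Elkhorn=20 Ironridge=25 → close Ironridge (overflow 20)
  25÷2 = 12 each, +1 to first 1
Round 4: Dunmere=37 Elkhorn=32 → close Dunmere (overflow 27)
  37÷1 = 37 each, +1 to first 0

Closure order: Juniper, Ashgrove, Ironridge, Dunmere
Last habitat: Elkhorn with 69 animals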